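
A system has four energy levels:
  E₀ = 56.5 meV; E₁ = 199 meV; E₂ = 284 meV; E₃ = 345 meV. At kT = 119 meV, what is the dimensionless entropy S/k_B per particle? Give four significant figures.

Eᵢ/kT = 0.474790, 1.67227, 2.38655, 2.89916.
Z = Σ e^(−Eᵢ/kT) = e^(−0.474790) + e^(−1.67227) + e^(−2.38655) + e^(−2.89916) = 0.622016 + 0.187820 + 0.0919464 + 0.0550695 = 0.956852.
⟨E⟩ = Σ EᵢPᵢ = 122.936 meV.
S/k_B = ln Z + ⟨E⟩/kT = ln(0.956852) + 122.936/119 = -0.0441065 + 1.03308 = 0.9890.

0.9890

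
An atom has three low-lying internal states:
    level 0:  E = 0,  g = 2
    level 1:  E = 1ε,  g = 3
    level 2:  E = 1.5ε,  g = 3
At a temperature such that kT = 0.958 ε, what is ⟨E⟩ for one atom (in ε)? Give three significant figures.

Eᵢ/kT = 0, 1.0438, 1.5658.
Z = Σ gᵢe^(−Eᵢ/kT) = 2·e^(−0) + 3·e^(−1.0438) + 3·e^(−1.5658) = 2.0000 + 1.0563 + 0.62676 = 3.6831.
⟨E⟩ = Σ Eᵢ gᵢe^(−Eᵢ/kT) / Z = (0·2.0000 + 1·1.0563 + 1.5·0.62676) / 3.6831 = 0.542 ε.

0.542 ε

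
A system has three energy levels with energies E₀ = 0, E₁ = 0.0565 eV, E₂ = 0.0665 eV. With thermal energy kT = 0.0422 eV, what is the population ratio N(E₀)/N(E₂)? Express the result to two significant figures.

n₀/n₂ = exp[−(E₀−E₂)/kT] = exp(−(-0.0665 eV)/(0.0422 eV)) = exp(1.576) = 4.8.

4.8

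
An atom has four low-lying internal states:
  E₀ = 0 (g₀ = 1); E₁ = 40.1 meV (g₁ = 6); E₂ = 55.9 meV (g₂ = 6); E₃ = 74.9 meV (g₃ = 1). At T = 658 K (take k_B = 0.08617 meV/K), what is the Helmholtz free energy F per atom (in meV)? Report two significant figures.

k_BT = 0.08617 × 658 K = 56.70 meV.
Eᵢ/kT = 0, 0.7072, 0.9859, 1.321.
Z = Σ gᵢe^(−Eᵢ/kT) = 1·e^(−0) + 6·e^(−0.7072) + 6·e^(−0.9859) + 1·e^(−1.321) = 1.000 + 2.958 + 2.239 + 0.2669 = 6.464.
F = −kT ln Z = −56.70 × ln(6.464) = −56.70 × 1.866 = -110 meV.

-110 meV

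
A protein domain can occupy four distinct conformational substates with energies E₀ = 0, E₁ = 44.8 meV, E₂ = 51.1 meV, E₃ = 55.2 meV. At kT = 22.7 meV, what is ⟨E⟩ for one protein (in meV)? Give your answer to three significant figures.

12.4 meV

Eᵢ/kT = 0, 1.9736, 2.2511, 2.4317.
Z = Σ e^(−Eᵢ/kT) = e^(−0) + e^(−1.9736) + e^(−2.2511) + e^(−2.4317) = 1.0000 + 0.13896 + 0.10528 + 0.087887 = 1.3321.
⟨E⟩ = Σ Eᵢ e^(−Eᵢ/kT) / Z = (0·1.0000 + 44.8·0.13896 + 51.1·0.10528 + 55.2·0.087887) / 1.3321 = 12.4 meV.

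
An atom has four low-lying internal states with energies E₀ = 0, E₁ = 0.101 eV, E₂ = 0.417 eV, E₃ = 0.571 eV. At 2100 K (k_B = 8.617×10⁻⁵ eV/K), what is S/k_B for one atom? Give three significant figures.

k_BT = 8.617×10⁻⁵ × 2100 K = 0.18096 eV.
Eᵢ/kT = 0, 0.55813, 2.3044, 3.1554.
Z = Σ e^(−Eᵢ/kT) = e^(−0) + e^(−0.55813) + e^(−2.3044) + e^(−3.1554) = 1.0000 + 0.57228 + 0.099819 + 0.042621 = 1.7147.
⟨E⟩ = Σ EᵢPᵢ = 0.072177 eV.
S/k_B = ln Z + ⟨E⟩/kT = ln(1.7147) + 0.072177/0.18096 = 0.53924 + 0.39886 = 0.938.

0.938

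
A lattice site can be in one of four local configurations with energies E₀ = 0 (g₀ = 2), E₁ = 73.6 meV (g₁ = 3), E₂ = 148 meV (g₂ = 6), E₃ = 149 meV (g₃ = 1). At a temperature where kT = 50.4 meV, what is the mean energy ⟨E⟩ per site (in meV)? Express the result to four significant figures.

Eᵢ/kT = 0, 1.46032, 2.93651, 2.95635.
Z = Σ gᵢe^(−Eᵢ/kT) = 2·e^(−0) + 3·e^(−1.46032) + 6·e^(−2.93651) + 1·e^(−2.95635) = 2.00000 + 0.696486 + 0.318303 + 0.0520084 = 3.06680.
⟨E⟩ = Σ Eᵢ gᵢe^(−Eᵢ/kT) / Z = (0·2.00000 + 73.6·0.696486 + 148·0.318303 + 149·0.0520084) / 3.06680 = 34.60 meV.

34.60 meV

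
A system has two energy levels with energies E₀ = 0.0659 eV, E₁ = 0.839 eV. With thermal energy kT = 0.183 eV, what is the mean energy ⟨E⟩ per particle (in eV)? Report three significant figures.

Eᵢ/kT = 0.36011, 4.5847.
Z = Σ e^(−Eᵢ/kT) = e^(−0.36011) + e^(−4.5847) = 0.69760 + 0.010207 = 0.70781.
⟨E⟩ = Σ Eᵢ e^(−Eᵢ/kT) / Z = (0.0659·0.69760 + 0.839·0.010207) / 0.70781 = 0.0770 eV.

0.0770 eV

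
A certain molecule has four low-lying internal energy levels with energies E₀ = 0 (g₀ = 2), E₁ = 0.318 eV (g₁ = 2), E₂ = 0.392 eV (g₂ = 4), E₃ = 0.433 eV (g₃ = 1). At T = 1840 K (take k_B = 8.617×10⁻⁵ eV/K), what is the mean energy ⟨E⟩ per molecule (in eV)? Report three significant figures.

0.0921 eV

k_BT = 8.617×10⁻⁵ × 1840 K = 0.15855 eV.
Eᵢ/kT = 0, 2.0057, 2.4724, 2.7310.
Z = Σ gᵢe^(−Eᵢ/kT) = 2·e^(−0) + 2·e^(−2.0057) + 4·e^(−2.4724) + 1·e^(−2.7310) = 2.0000 + 0.26913 + 0.33753 + 0.065154 = 2.6718.
⟨E⟩ = Σ Eᵢ gᵢe^(−Eᵢ/kT) / Z = (0·2.0000 + 0.318·0.26913 + 0.392·0.33753 + 0.433·0.065154) / 2.6718 = 0.0921 eV.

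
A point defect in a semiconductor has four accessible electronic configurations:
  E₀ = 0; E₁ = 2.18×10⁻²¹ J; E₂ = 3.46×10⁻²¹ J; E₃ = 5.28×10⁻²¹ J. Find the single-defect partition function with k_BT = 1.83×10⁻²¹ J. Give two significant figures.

Z = 1.5

Eᵢ/kT = 0, 1.191, 1.891, 2.885.
Z = Σ e^(−Eᵢ/kT) = e^(−0) + e^(−1.191) + e^(−1.891) + e^(−2.885) = 1.000 + 0.3039 + 0.1509 + 0.05585 = 1.511.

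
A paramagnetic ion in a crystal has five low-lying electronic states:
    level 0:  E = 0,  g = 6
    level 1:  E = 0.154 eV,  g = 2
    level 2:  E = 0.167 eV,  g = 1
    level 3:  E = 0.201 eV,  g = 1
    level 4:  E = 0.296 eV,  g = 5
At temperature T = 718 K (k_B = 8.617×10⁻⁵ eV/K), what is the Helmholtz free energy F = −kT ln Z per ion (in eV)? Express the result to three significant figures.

k_BT = 8.617×10⁻⁵ × 718 K = 0.061870 eV.
Eᵢ/kT = 0, 2.4891, 2.6992, 3.2487, 4.7842.
Z = Σ gᵢe^(−Eᵢ/kT) = 6·e^(−0) + 2·e^(−2.4891) + 1·e^(−2.6992) + 1·e^(−3.2487) + 5·e^(−4.7842) = 6.0000 + 0.16597 + 0.067259 + 0.038825 + 0.041804 = 6.3139.
F = −kT ln Z = −0.061870 × ln(6.3139) = −0.061870 × 1.8428 = -0.114 eV.

-0.114 eV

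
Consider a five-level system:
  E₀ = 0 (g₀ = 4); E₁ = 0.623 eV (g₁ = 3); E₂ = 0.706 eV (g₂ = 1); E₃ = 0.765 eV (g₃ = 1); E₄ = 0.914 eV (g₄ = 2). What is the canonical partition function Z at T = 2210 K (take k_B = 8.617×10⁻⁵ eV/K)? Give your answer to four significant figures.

k_BT = 8.617×10⁻⁵ × 2210 K = 0.190436 eV.
Eᵢ/kT = 0, 3.27144, 3.70728, 4.01710, 4.79951.
Z = Σ gᵢe^(−Eᵢ/kT) = 4·e^(−0) + 3·e^(−3.27144) + 1·e^(−3.70728) + 1·e^(−4.01710) + 2·e^(−4.79951) = 4.00000 + 0.113855 + 0.0245442 + 0.0180051 + 0.0164676 = 4.17287.

Z = 4.173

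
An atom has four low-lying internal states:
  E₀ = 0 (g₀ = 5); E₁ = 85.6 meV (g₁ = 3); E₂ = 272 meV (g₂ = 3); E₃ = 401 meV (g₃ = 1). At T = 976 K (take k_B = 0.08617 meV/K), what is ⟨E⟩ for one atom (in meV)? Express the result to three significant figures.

20.7 meV

k_BT = 0.08617 × 976 K = 84.102 meV.
Eᵢ/kT = 0, 1.0178, 3.2342, 4.7680.
Z = Σ gᵢe^(−Eᵢ/kT) = 5·e^(−0) + 3·e^(−1.0178) + 3·e^(−3.2342) + 1·e^(−4.7680) = 5.0000 + 1.0842 + 0.11818 + 0.0084974 = 6.2109.
⟨E⟩ = Σ Eᵢ gᵢe^(−Eᵢ/kT) / Z = (0·5.0000 + 85.6·1.0842 + 272·0.11818 + 401·0.0084974) / 6.2109 = 20.7 meV.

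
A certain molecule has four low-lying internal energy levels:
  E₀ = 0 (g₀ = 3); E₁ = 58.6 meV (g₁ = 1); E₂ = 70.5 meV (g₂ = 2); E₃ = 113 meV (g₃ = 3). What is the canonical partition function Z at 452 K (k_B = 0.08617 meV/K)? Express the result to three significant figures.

k_BT = 0.08617 × 452 K = 38.949 meV.
Eᵢ/kT = 0, 1.5045, 1.8101, 2.9012.
Z = Σ gᵢe^(−Eᵢ/kT) = 3·e^(−0) + 1·e^(−1.5045) + 2·e^(−1.8101) + 3·e^(−2.9012) = 3.0000 + 0.22213 + 0.32728 + 0.16487 = 3.7143.

Z = 3.71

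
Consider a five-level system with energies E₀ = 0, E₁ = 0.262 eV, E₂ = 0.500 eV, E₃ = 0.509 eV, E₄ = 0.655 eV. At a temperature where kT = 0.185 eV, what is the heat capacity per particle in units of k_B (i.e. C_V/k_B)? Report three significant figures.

0.972

Eᵢ/kT = 0, 1.4162, 2.7027, 2.7514, 3.5405.
Z = Σ e^(−Eᵢ/kT) = e^(−0) + e^(−1.4162) + e^(−2.7027) + e^(−2.7514) + e^(−3.5405) = 1.0000 + 0.24263 + 0.067024 + 0.063838 + 0.028999 = 1.4025.
⟨E⟩ = 0.10593 eV, ⟨E²⟩ = 0.044486 eV².
C_V/k_B = (⟨E²⟩ − ⟨E⟩²)/(kT)² = (0.044486 − 0.011221)/0.034225 = 0.972.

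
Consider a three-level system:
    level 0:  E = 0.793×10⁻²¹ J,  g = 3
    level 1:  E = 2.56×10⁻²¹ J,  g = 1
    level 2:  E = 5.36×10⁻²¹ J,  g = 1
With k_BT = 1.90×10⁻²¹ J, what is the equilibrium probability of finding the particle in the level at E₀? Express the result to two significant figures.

0.86

Eᵢ/kT = 0.4174, 1.347, 2.821.
Z = Σ gᵢe^(−Eᵢ/kT) = 3·e^(−0.4174) + 1·e^(−1.347) + 1·e^(−2.821) = 1.976 + 0.2600 + 0.05955 = 2.296.
P₀ = g₀ e^(−E₀/kT) / Z = 1.976/2.296 = 0.86.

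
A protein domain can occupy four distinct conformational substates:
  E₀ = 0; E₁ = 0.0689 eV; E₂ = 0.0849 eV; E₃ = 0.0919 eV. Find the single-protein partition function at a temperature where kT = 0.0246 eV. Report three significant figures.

Z = 1.12

Eᵢ/kT = 0, 2.8008, 3.4512, 3.7358.
Z = Σ e^(−Eᵢ/kT) = e^(−0) + e^(−2.8008) + e^(−3.4512) + e^(−3.7358) = 1.0000 + 0.060761 + 0.031708 + 0.023854 = 1.1163.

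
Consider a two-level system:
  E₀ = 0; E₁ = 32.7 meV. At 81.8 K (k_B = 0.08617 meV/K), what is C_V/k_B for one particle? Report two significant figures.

0.20

k_BT = 0.08617 × 81.8 K = 7.049 meV.
Eᵢ/kT = 0, 4.639.
Z = Σ e^(−Eᵢ/kT) = e^(−0) + e^(−4.639) = 1.000 + 0.009667 = 1.010.
⟨E⟩ = 0.3130 meV, ⟨E²⟩ = 10.23 meV².
C_V/k_B = (⟨E²⟩ − ⟨E⟩²)/(kT)² = (10.23 − 0.09797)/49.69 = 0.20.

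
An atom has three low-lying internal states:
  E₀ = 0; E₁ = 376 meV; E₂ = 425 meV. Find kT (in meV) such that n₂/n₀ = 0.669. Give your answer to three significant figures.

n₂/n₀ = exp[−(E₂−E₀)/kT] = 0.669.
⇒ (E₂−E₀)/kT = ln(1/0.669) = ln(1.4948) = 0.40199.
kT = 425 meV / 0.40199 = 1060 meV.

1060 meV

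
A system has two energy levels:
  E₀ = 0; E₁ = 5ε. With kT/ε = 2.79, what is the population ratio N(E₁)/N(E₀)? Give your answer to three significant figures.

0.167

n₁/n₀ = exp[−(E₁−E₀)/kT] = exp(−(5ε)/(2.79ε)) = exp(-1.7921) = 0.167.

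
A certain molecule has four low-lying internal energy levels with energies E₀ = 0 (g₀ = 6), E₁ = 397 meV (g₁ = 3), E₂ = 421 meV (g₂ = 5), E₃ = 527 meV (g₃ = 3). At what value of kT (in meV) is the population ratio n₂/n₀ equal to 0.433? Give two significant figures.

n₂/n₀ = (g₂/g₀) exp[−(E₂−E₀)/kT] = 0.433.
⇒ (E₂−E₀)/kT = ln((5/6)/0.433) = ln(1.925) = 0.6549.
kT = 421 meV / 0.6549 = 640 meV.

640 meV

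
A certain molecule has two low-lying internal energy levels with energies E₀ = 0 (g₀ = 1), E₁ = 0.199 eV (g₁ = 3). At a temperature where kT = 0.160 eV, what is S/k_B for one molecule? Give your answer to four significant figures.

Eᵢ/kT = 0, 1.24375.
Z = Σ gᵢe^(−Eᵢ/kT) = 1·e^(−0) + 3·e^(−1.24375) = 1.00000 + 0.864903 = 1.86490.
⟨E⟩ = Σ EᵢPᵢ = 0.0922922 eV.
S/k_B = ln Z + ⟨E⟩/kT = ln(1.86490) + 0.0922922/0.160 = 0.623207 + 0.576826 = 1.200.

1.200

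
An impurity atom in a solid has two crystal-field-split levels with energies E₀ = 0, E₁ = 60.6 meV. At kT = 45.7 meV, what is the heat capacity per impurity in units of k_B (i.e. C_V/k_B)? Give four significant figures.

0.2915

Eᵢ/kT = 0, 1.32604.
Z = Σ e^(−Eᵢ/kT) = e^(−0) + e^(−1.32604) = 1.00000 + 0.265527 = 1.26553.
⟨E⟩ = 12.7148 meV, ⟨E²⟩ = 770.516 meV².
C_V/k_B = (⟨E²⟩ − ⟨E⟩²)/(kT)² = (770.516 − 161.666)/2088.49 = 0.2915.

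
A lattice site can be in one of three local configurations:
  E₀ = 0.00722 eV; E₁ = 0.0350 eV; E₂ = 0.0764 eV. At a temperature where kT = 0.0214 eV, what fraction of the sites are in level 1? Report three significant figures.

Eᵢ/kT = 0.33738, 1.6355, 3.5701.
Z = Σ e^(−Eᵢ/kT) = e^(−0.33738) + e^(−1.6355) + e^(−3.5701) = 0.71364 + 0.19485 + 0.028153 = 0.93664.
P₁ = e^(−E₁/kT) / Z = 0.19485/0.93664 = 0.208.

0.208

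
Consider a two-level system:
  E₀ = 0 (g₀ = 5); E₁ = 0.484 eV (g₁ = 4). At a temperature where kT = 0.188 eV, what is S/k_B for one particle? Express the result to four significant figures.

1.817

Eᵢ/kT = 0, 2.57447.
Z = Σ gᵢe^(−Eᵢ/kT) = 5·e^(−0) + 4·e^(−2.57447) = 5.00000 + 0.304777 = 5.30478.
⟨E⟩ = Σ EᵢPᵢ = 0.0278074 eV.
S/k_B = ln Z + ⟨E⟩/kT = ln(5.30478) + 0.0278074/0.188 = 1.66861 + 0.147912 = 1.817.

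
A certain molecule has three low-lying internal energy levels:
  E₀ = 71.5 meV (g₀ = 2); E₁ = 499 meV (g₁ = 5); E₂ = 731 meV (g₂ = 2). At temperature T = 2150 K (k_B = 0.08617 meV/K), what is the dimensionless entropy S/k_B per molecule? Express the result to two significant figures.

1.5

k_BT = 0.08617 × 2150 K = 185.3 meV.
Eᵢ/kT = 0.3859, 2.693, 3.945.
Z = Σ gᵢe^(−Eᵢ/kT) = 2·e^(−0.3859) + 5·e^(−2.693) + 2·e^(−3.945) = 1.360 + 0.3384 + 0.03870 = 1.737.
⟨E⟩ = Σ EᵢPᵢ = 169.5 meV.
S/k_B = ln Z + ⟨E⟩/kT = ln(1.737) + 169.5/185.3 = 0.5522 + 0.9147 = 1.5.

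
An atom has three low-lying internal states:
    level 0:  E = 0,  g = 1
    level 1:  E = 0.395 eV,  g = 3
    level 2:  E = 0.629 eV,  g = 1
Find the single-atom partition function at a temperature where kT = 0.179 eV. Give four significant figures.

Z = 1.360

Eᵢ/kT = 0, 2.20670, 3.51397.
Z = Σ gᵢe^(−Eᵢ/kT) = 1·e^(−0) + 3·e^(−2.20670) + 1·e^(−3.51397) = 1.00000 + 0.330190 + 0.0297785 = 1.35997.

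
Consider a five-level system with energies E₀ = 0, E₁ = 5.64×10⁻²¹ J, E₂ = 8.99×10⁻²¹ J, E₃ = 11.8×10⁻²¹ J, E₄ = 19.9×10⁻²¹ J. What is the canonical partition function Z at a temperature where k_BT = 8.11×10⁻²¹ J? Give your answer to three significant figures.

Eᵢ/kT = 0, 0.69544, 1.1085, 1.4550, 2.4538.
Z = Σ e^(−Eᵢ/kT) = e^(−0) + e^(−0.69544) + e^(−1.1085) + e^(−1.4550) + e^(−2.4538) = 1.0000 + 0.49885 + 0.33005 + 0.23340 + 0.085966 = 2.1483.

Z = 2.15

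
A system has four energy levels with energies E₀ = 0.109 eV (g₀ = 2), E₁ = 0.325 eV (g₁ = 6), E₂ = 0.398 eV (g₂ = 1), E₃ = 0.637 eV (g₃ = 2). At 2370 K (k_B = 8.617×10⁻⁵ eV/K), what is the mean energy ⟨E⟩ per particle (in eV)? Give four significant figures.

0.2430 eV

k_BT = 8.617×10⁻⁵ × 2370 K = 0.204223 eV.
Eᵢ/kT = 0.533730, 1.59140, 1.94885, 3.11914.
Z = Σ gᵢe^(−Eᵢ/kT) = 2·e^(−0.533730) + 6·e^(−1.59140) + 1·e^(−1.94885) + 2·e^(−3.11914) = 1.17283 + 1.22184 + 0.142438 + 0.0883903 = 2.62550.
⟨E⟩ = Σ Eᵢ gᵢe^(−Eᵢ/kT) / Z = (0.109·1.17283 + 0.325·1.22184 + 0.398·0.142438 + 0.637·0.0883903) / 2.62550 = 0.2430 eV.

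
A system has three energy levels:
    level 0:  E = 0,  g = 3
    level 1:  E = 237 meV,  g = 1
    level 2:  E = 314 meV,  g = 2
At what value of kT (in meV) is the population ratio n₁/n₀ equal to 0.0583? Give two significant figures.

140 meV

n₁/n₀ = (g₁/g₀) exp[−(E₁−E₀)/kT] = 0.0583.
⇒ (E₁−E₀)/kT = ln((1/3)/0.0583) = ln(5.718) = 1.744.
kT = 237 meV / 1.744 = 140 meV.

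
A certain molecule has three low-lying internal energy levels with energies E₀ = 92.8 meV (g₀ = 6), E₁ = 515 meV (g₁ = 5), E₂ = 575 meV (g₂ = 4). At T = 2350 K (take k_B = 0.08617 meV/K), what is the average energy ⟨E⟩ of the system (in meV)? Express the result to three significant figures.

156 meV

k_BT = 0.08617 × 2350 K = 202.50 meV.
Eᵢ/kT = 0.45827, 2.5432, 2.8395.
Z = Σ gᵢe^(−Eᵢ/kT) = 6·e^(−0.45827) + 5·e^(−2.5432) + 4·e^(−2.8395) = 3.7943 + 0.39307 + 0.23382 = 4.4212.
⟨E⟩ = Σ Eᵢ gᵢe^(−Eᵢ/kT) / Z = (92.8·3.7943 + 515·0.39307 + 575·0.23382) / 4.4212 = 156 meV.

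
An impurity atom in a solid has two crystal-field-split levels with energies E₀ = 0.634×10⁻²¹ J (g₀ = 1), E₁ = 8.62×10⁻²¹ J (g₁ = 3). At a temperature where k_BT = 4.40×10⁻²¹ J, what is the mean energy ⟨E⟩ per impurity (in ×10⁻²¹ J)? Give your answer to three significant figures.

Eᵢ/kT = 0.14409, 1.9591.
Z = Σ gᵢe^(−Eᵢ/kT) = 1·e^(−0.14409) + 3·e^(−1.9591) = 0.86581 + 0.42296 = 1.2888.
⟨E⟩ = Σ Eᵢ gᵢe^(−Eᵢ/kT) / Z = (0.634·0.86581 + 8.62·0.42296) / 1.2888 = 3.25 ×10⁻²¹ J.

3.25 ×10⁻²¹ J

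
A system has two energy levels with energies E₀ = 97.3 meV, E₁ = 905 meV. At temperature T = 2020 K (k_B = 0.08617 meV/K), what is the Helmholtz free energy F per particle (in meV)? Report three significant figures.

95.6 meV

k_BT = 0.08617 × 2020 K = 174.06 meV.
Eᵢ/kT = 0.55900, 5.1994.
Z = Σ e^(−Eᵢ/kT) = e^(−0.55900) + e^(−5.1994) = 0.57178 + 0.0055199 = 0.57730.
F = −kT ln Z = −174.06 × ln(0.57730) = −174.06 × -0.54939 = 95.6 meV.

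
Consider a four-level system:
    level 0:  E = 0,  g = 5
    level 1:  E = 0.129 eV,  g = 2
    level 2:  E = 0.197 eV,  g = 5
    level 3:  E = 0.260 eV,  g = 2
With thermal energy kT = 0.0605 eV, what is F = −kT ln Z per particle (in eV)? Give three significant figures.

Eᵢ/kT = 0, 2.1322, 3.2562, 4.2975.
Z = Σ gᵢe^(−Eᵢ/kT) = 5·e^(−0) + 2·e^(−2.1322) + 5·e^(−3.2562) + 2·e^(−4.2975) = 5.0000 + 0.23715 + 0.19267 + 0.027205 = 5.4570.
F = −kT ln Z = −0.0605 × ln(5.4570) = −0.0605 × 1.6969 = -0.103 eV.

-0.103 eV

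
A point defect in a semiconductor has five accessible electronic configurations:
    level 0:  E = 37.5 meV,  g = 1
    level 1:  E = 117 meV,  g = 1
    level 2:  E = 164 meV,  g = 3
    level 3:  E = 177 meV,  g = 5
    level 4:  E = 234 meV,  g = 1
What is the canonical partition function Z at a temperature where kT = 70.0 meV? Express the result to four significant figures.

Z = 1.496

Eᵢ/kT = 0.535714, 1.67143, 2.34286, 2.52857, 3.34286.
Z = Σ gᵢe^(−Eᵢ/kT) = 1·e^(−0.535714) + 1·e^(−1.67143) + 3·e^(−2.34286) + 5·e^(−2.52857) + 1·e^(−3.34286) = 0.585251 + 0.187978 + 0.288158 + 0.398865 + 0.0353358 = 1.49559.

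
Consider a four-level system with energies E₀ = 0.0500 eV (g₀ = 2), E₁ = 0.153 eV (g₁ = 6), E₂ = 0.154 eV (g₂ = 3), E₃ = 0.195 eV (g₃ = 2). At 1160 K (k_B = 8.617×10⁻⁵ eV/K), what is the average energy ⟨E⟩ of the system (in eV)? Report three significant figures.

0.120 eV

k_BT = 8.617×10⁻⁵ × 1160 K = 0.099957 eV.
Eᵢ/kT = 0.50022, 1.5307, 1.5407, 1.9508.
Z = Σ gᵢe^(−Eᵢ/kT) = 2·e^(−0.50022) + 6·e^(−1.5307) + 3·e^(−1.5407) + 2·e^(−1.9508) = 1.2128 + 1.2983 + 0.64269 + 0.28432 = 3.4381.
⟨E⟩ = Σ Eᵢ gᵢe^(−Eᵢ/kT) / Z = (0.0500·1.2128 + 0.153·1.2983 + 0.154·0.64269 + 0.195·0.28432) / 3.4381 = 0.120 eV.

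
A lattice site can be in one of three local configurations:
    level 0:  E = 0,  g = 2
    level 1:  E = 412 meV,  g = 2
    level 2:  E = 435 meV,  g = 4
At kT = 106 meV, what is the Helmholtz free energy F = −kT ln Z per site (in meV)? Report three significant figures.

Eᵢ/kT = 0, 3.8868, 4.1038.
Z = Σ gᵢe^(−Eᵢ/kT) = 2·e^(−0) + 2·e^(−3.8868) + 4·e^(−4.1038) = 2.0000 + 0.041022 + 0.066039 = 2.1071.
F = −kT ln Z = −106 × ln(2.1071) = −106 × 0.74531 = -79.0 meV.

-79.0 meV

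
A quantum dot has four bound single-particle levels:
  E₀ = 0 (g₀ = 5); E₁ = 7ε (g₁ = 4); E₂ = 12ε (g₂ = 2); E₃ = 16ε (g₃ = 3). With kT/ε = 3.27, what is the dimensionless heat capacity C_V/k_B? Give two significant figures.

Eᵢ/kT = 0, 2.141, 3.670, 4.893.
Z = Σ gᵢe^(−Eᵢ/kT) = 5·e^(−0) + 4·e^(−2.141) + 2·e^(−3.670) + 3·e^(−4.893) = 5.000 + 0.4701 + 0.05095 + 0.02250 = 5.544.
⟨E⟩ = 0.7688 ε, ⟨E²⟩ = 6.517 ε².
C_V/k_B = (⟨E²⟩ − ⟨E⟩²)/(kT)² = (6.517 − 0.5911)/10.69 = 0.55.

0.55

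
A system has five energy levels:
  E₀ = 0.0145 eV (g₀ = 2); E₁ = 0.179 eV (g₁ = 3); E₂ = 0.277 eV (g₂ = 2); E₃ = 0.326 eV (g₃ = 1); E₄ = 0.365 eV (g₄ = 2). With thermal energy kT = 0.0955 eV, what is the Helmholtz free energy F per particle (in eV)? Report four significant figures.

Eᵢ/kT = 0.151832, 1.87435, 2.90052, 3.41361, 3.82199.
Z = Σ gᵢe^(−Eᵢ/kT) = 2·e^(−0.151832) + 3·e^(−1.87435) + 2·e^(−2.90052) + 1·e^(−3.41361) + 2·e^(−3.82199) = 1.71827 + 0.460364 + 0.109989 + 0.0329221 + 0.0437684 = 2.36531.
F = −kT ln Z = −0.0955 × ln(2.36531) = −0.0955 × 0.860909 = -0.08222 eV.

-0.08222 eV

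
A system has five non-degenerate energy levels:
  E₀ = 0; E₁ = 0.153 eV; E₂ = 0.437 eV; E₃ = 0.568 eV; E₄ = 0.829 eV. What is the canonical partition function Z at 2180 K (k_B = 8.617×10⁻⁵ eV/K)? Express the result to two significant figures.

Z = 1.6

k_BT = 8.617×10⁻⁵ × 2180 K = 0.1879 eV.
Eᵢ/kT = 0, 0.8143, 2.326, 3.023, 4.412.
Z = Σ e^(−Eᵢ/kT) = e^(−0) + e^(−0.8143) + e^(−2.326) + e^(−3.023) + e^(−4.412) = 1.000 + 0.4429 + 0.09769 + 0.04866 + 0.01213 = 1.601.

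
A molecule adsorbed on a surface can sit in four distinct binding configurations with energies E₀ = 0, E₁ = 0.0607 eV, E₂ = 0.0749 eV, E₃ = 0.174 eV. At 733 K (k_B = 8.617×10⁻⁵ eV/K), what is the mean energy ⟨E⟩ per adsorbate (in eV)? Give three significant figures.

0.0326 eV

k_BT = 8.617×10⁻⁵ × 733 K = 0.063163 eV.
Eᵢ/kT = 0, 0.96101, 1.1858, 2.7548.
Z = Σ e^(−Eᵢ/kT) = e^(−0) + e^(−0.96101) + e^(−1.1858) + e^(−2.7548) = 1.0000 + 0.38251 + 0.30550 + 0.063622 = 1.7516.
⟨E⟩ = Σ Eᵢ e^(−Eᵢ/kT) / Z = (0·1.0000 + 0.0607·0.38251 + 0.0749·0.30550 + 0.174·0.063622) / 1.7516 = 0.0326 eV.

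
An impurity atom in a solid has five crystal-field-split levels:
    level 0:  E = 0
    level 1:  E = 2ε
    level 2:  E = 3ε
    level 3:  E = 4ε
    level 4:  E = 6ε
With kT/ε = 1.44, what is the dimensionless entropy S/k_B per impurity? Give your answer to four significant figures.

0.9534

Eᵢ/kT = 0, 1.38889, 2.08333, 2.77778, 4.16667.
Z = Σ e^(−Eᵢ/kT) = e^(−0) + e^(−1.38889) + e^(−2.08333) + e^(−2.77778) + e^(−4.16667) = 1.00000 + 0.249352 + 0.124515 + 0.0621764 + 0.0155038 = 1.45155.
⟨E⟩ = Σ EᵢPᵢ = 0.836332 ε.
S/k_B = ln Z + ⟨E⟩/kT = ln(1.45155) + 0.836332/1.44 = 0.372632 + 0.580786 = 0.9534.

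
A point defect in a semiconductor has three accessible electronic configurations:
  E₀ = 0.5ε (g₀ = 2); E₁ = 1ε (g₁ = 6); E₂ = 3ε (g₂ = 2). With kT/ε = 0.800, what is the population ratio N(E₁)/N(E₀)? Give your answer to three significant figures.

n₁/n₀ = (g₁/g₀) exp[−(E₁−E₀)/kT] = (6/2) × exp(−(0.5ε)/(0.800ε)) = (6/2) × exp(-0.62500) = 1.61.

1.61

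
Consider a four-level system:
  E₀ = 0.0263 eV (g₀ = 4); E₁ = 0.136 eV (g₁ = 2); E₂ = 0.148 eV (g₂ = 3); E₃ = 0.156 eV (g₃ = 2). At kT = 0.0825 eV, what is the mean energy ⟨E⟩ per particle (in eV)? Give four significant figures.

0.06101 eV

Eᵢ/kT = 0.318788, 1.64848, 1.79394, 1.89091.
Z = Σ gᵢe^(−Eᵢ/kT) = 4·e^(−0.318788) + 2·e^(−1.64848) + 3·e^(−1.79394) + 2·e^(−1.89091) = 2.90812 + 0.384684 + 0.498911 + 0.301869 = 4.09358.
⟨E⟩ = Σ Eᵢ gᵢe^(−Eᵢ/kT) / Z = (0.0263·2.90812 + 0.136·0.384684 + 0.148·0.498911 + 0.156·0.301869) / 4.09358 = 0.06101 eV.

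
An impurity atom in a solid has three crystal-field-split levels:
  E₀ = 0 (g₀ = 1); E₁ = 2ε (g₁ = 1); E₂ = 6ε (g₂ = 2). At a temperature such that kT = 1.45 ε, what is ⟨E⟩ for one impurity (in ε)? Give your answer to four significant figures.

Eᵢ/kT = 0, 1.37931, 4.13793.
Z = Σ gᵢe^(−Eᵢ/kT) = 1·e^(−0) + 1·e^(−1.37931) + 2·e^(−4.13793) = 1.00000 + 0.251752 + 0.0319117 = 1.28366.
⟨E⟩ = Σ Eᵢ gᵢe^(−Eᵢ/kT) / Z = (0·1.00000 + 2·0.251752 + 6·0.0319117) / 1.28366 = 0.5414 ε.

0.5414 ε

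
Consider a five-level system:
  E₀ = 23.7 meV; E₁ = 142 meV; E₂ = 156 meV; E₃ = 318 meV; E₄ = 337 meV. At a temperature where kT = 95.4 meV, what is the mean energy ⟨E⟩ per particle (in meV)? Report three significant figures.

Eᵢ/kT = 0.24843, 1.4885, 1.6352, 3.3333, 3.5325.
Z = Σ e^(−Eᵢ/kT) = e^(−0.24843) + e^(−1.4885) + e^(−1.6352) + e^(−3.3333) + e^(−3.5325) = 0.78002 + 0.22571 + 0.19491 + 0.035675 + 0.029232 = 1.2655.
⟨E⟩ = Σ Eᵢ e^(−Eᵢ/kT) / Z = (23.7·0.78002 + 142·0.22571 + 156·0.19491 + 318·0.035675 + 337·0.029232) / 1.2655 = 80.7 meV.

80.7 meV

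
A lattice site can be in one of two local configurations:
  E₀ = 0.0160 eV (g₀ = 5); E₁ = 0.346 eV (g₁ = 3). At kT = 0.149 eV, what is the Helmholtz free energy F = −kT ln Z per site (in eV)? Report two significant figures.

-0.23 eV

Eᵢ/kT = 0.1074, 2.322.
Z = Σ gᵢe^(−Eᵢ/kT) = 5·e^(−0.1074) + 3·e^(−2.322) = 4.491 + 0.2942 = 4.785.
F = −kT ln Z = −0.149 × ln(4.785) = −0.149 × 1.565 = -0.23 eV.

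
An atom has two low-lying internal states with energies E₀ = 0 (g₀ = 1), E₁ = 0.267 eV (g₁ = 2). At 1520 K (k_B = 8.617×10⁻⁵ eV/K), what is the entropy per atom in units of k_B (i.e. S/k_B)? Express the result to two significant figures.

k_BT = 8.617×10⁻⁵ × 1520 K = 0.1310 eV.
Eᵢ/kT = 0, 2.038.
Z = Σ gᵢe^(−Eᵢ/kT) = 1·e^(−0) + 2·e^(−2.038) = 1.000 + 0.2606 = 1.261.
⟨E⟩ = Σ EᵢPᵢ = 0.05518 eV.
S/k_B = ln Z + ⟨E⟩/kT = ln(1.261) + 0.05518/0.1310 = 0.2319 + 0.4212 = 0.65.

0.65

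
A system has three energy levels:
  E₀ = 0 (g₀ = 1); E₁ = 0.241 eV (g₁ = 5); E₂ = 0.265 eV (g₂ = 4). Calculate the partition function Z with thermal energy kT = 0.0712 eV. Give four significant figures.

Z = 1.266

Eᵢ/kT = 0, 3.38483, 3.72191.
Z = Σ gᵢe^(−Eᵢ/kT) = 1·e^(−0) + 5·e^(−3.38483) + 4·e^(−3.72191) = 1.00000 + 0.169417 + 0.0967509 = 1.26617.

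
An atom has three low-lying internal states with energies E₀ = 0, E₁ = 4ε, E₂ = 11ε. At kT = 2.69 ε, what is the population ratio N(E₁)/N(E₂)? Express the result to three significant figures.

n₁/n₂ = exp[−(E₁−E₂)/kT] = exp(−(-7ε)/(2.69ε)) = exp(2.6022) = 13.5.

13.5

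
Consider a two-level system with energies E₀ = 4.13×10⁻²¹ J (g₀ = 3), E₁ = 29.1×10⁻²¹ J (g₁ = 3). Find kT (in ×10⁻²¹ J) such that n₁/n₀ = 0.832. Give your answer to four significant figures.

135.8 ×10⁻²¹ J

n₁/n₀ = (g₁/g₀) exp[−(E₁−E₀)/kT] = 0.832.
⇒ (E₁−E₀)/kT = ln((3/3)/0.832) = ln(1.20192) = 0.183920.
kT = 24.97 ×10⁻²¹ J / 0.183920 = 135.8 ×10⁻²¹ J.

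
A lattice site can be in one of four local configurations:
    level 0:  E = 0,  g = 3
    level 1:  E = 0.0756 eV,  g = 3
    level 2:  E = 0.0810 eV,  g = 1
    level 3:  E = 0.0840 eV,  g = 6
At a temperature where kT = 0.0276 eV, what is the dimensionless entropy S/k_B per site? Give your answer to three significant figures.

1.70

Eᵢ/kT = 0, 2.7391, 2.9348, 3.0435.
Z = Σ gᵢe^(−Eᵢ/kT) = 3·e^(−0) + 3·e^(−2.7391) + 1·e^(−2.9348) + 6·e^(−3.0435) = 3.0000 + 0.19389 + 0.053141 + 0.28601 = 3.5330.
⟨E⟩ = Σ EᵢPᵢ = 0.012167 eV.
S/k_B = ln Z + ⟨E⟩/kT = ln(3.5330) + 0.012167/0.0276 = 1.2621 + 0.44083 = 1.70.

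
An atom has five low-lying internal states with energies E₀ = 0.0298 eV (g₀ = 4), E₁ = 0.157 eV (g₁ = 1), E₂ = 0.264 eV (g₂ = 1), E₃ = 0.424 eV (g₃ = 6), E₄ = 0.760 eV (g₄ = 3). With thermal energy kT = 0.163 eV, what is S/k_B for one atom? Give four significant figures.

2.068

Eᵢ/kT = 0.182822, 0.963190, 1.61963, 2.60123, 4.66258.
Z = Σ gᵢe^(−Eᵢ/kT) = 4·e^(−0.182822) + 1·e^(−0.963190) + 1·e^(−1.61963) + 6·e^(−2.60123) + 3·e^(−4.66258) = 3.33167 + 0.381673 + 0.197972 + 0.445094 + 0.0283262 = 4.38474.
⟨E⟩ = Σ EᵢPᵢ = 0.0961787 eV.
S/k_B = ln Z + ⟨E⟩/kT = ln(4.38474) + 0.0961787/0.163 = 1.47813 + 0.590053 = 2.068.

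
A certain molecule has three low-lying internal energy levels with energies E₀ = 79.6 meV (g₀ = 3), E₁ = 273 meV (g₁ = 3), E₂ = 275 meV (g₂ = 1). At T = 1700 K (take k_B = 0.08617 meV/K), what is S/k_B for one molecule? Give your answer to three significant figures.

1.75

k_BT = 0.08617 × 1700 K = 146.49 meV.
Eᵢ/kT = 0.54338, 1.8636, 1.8773.
Z = Σ gᵢe^(−Eᵢ/kT) = 3·e^(−0.54338) + 3·e^(−1.8636) + 1·e^(−1.8773) = 1.7423 + 0.46534 + 0.15300 = 2.3606.
⟨E⟩ = Σ EᵢPᵢ = 130.39 meV.
S/k_B = ln Z + ⟨E⟩/kT = ln(2.3606) + 130.39/146.49 = 0.85892 + 0.89009 = 1.75.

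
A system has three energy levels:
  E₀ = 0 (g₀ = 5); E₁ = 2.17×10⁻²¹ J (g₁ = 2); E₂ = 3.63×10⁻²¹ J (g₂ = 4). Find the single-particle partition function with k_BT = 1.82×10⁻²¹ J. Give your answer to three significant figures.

Z = 6.15

Eᵢ/kT = 0, 1.1923, 1.9945.
Z = Σ gᵢe^(−Eᵢ/kT) = 5·e^(−0) + 2·e^(−1.1923) + 4·e^(−1.9945) = 5.0000 + 0.60704 + 0.54433 = 6.1514.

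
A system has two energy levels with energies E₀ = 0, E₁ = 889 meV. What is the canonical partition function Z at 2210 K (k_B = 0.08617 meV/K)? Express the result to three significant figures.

Z = 1.01

k_BT = 0.08617 × 2210 K = 190.44 meV.
Eᵢ/kT = 0, 4.6681.
Z = Σ e^(−Eᵢ/kT) = e^(−0) + e^(−4.6681) = 1.0000 + 0.0093901 = 1.0094.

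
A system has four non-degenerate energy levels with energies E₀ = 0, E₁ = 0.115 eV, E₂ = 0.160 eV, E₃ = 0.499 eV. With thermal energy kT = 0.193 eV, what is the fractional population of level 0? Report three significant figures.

0.485

Eᵢ/kT = 0, 0.59585, 0.82902, 2.5855.
Z = Σ e^(−Eᵢ/kT) = e^(−0) + e^(−0.59585) + e^(−0.82902) + e^(−2.5855) = 1.0000 + 0.55109 + 0.43648 + 0.075358 = 2.0629.
P₀ = e^(−E₀/kT) / Z = 1.0000/2.0629 = 0.485.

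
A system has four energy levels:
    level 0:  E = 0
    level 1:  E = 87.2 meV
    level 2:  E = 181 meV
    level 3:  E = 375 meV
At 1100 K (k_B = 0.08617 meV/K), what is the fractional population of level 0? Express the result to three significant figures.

k_BT = 0.08617 × 1100 K = 94.787 meV.
Eᵢ/kT = 0, 0.91996, 1.9095, 3.9562.
Z = Σ e^(−Eᵢ/kT) = e^(−0) + e^(−0.91996) + e^(−1.9095) + e^(−3.9562) = 1.0000 + 0.39853 + 0.14815 + 0.019136 = 1.5658.
P₀ = e^(−E₀/kT) / Z = 1.0000/1.5658 = 0.639.

0.639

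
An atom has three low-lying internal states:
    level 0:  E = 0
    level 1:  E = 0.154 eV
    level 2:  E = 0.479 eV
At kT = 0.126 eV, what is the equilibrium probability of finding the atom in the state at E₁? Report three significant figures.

Eᵢ/kT = 0, 1.2222, 3.8016.
Z = Σ e^(−Eᵢ/kT) = e^(−0) + e^(−1.2222) + e^(−3.8016) = 1.0000 + 0.29458 + 0.022335 = 1.3169.
P₁ = e^(−E₁/kT) / Z = 0.29458/1.3169 = 0.224.

0.224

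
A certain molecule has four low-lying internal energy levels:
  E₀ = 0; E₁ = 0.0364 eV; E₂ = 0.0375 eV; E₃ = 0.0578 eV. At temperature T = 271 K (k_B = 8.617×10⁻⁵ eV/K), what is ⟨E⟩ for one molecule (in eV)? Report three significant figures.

0.0134 eV

k_BT = 8.617×10⁻⁵ × 271 K = 0.023352 eV.
Eᵢ/kT = 0, 1.5588, 1.6059, 2.4752.
Z = Σ e^(−Eᵢ/kT) = e^(−0) + e^(−1.5588) + e^(−1.6059) + e^(−2.4752) = 1.0000 + 0.21039 + 0.20071 + 0.084146 = 1.4952.
⟨E⟩ = Σ Eᵢ e^(−Eᵢ/kT) / Z = (0·1.0000 + 0.0364·0.21039 + 0.0375·0.20071 + 0.0578·0.084146) / 1.4952 = 0.0134 eV.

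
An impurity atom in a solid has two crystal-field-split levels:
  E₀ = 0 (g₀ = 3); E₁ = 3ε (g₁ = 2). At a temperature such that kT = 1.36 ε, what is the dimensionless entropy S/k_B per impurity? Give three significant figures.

1.32

Eᵢ/kT = 0, 2.2059.
Z = Σ gᵢe^(−Eᵢ/kT) = 3·e^(−0) + 2·e^(−2.2059) = 3.0000 + 0.22030 = 3.2203.
⟨E⟩ = Σ EᵢPᵢ = 0.20523 ε.
S/k_B = ln Z + ⟨E⟩/kT = ln(3.2203) + 0.20523/1.36 = 1.1695 + 0.15090 = 1.32.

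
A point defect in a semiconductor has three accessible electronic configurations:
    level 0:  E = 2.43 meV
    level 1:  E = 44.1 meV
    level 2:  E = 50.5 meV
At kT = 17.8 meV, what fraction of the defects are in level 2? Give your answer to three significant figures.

Eᵢ/kT = 0.13652, 2.4775, 2.8371.
Z = Σ e^(−Eᵢ/kT) = e^(−0.13652) + e^(−2.4775) + e^(−2.8371) = 0.87239 + 0.083953 + 0.058595 = 1.0149.
P₂ = e^(−E₂/kT) / Z = 0.058595/1.0149 = 0.0577.

0.0577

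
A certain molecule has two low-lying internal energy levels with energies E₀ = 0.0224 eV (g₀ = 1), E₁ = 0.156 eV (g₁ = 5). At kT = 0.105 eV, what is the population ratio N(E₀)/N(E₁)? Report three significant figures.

0.714

n₀/n₁ = (g₀/g₁) exp[−(E₀−E₁)/kT] = (1/5) × exp(−(-0.1336 eV)/(0.105 eV)) = (1/5) × exp(1.2724) = 0.714.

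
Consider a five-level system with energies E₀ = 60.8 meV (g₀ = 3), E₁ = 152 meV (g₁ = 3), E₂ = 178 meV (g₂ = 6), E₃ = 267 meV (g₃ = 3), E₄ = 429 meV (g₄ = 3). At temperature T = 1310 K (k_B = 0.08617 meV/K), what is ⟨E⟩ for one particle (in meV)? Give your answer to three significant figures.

133 meV

k_BT = 0.08617 × 1310 K = 112.88 meV.
Eᵢ/kT = 0.53863, 1.3466, 1.5769, 2.3653, 3.8005.
Z = Σ gᵢe^(−Eᵢ/kT) = 3·e^(−0.53863) + 3·e^(−1.3466) + 6·e^(−1.5769) + 3·e^(−2.3653) + 3·e^(−3.8005) = 1.7506 + 0.78037 + 1.2397 + 0.28176 + 0.067079 = 4.1195.
⟨E⟩ = Σ Eᵢ gᵢe^(−Eᵢ/kT) / Z = (60.8·1.7506 + 152·0.78037 + 178·1.2397 + 267·0.28176 + 429·0.067079) / 4.1195 = 133 meV.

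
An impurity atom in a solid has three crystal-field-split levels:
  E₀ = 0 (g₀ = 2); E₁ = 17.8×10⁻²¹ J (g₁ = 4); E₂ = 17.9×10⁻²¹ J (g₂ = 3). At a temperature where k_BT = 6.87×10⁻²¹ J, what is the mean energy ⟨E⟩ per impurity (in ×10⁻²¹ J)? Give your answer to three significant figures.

Eᵢ/kT = 0, 2.5910, 2.6055.
Z = Σ gᵢe^(−Eᵢ/kT) = 2·e^(−0) + 4·e^(−2.5910) + 3·e^(−2.6055) = 2.0000 + 0.29978 + 0.22160 = 2.5214.
⟨E⟩ = Σ Eᵢ gᵢe^(−Eᵢ/kT) / Z = (0·2.0000 + 17.8·0.29978 + 17.9·0.22160) / 2.5214 = 3.69 ×10⁻²¹ J.

3.69 ×10⁻²¹ J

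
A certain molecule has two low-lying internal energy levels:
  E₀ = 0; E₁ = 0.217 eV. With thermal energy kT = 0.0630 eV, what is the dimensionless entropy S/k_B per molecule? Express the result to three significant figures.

Eᵢ/kT = 0, 3.4444.
Z = Σ e^(−Eᵢ/kT) = e^(−0) + e^(−3.4444) = 1.0000 + 0.031924 = 1.0319.
⟨E⟩ = Σ EᵢPᵢ = 0.0067134 eV.
S/k_B = ln Z + ⟨E⟩/kT = ln(1.0319) + 0.0067134/0.0630 = 0.031402 + 0.10656 = 0.138.

0.138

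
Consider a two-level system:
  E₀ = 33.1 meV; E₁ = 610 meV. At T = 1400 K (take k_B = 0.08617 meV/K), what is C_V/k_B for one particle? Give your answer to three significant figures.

k_BT = 0.08617 × 1400 K = 120.64 meV.
Eᵢ/kT = 0.27437, 5.0564.
Z = Σ e^(−Eᵢ/kT) = e^(−0.27437) + e^(−5.0564) = 0.76005 + 0.0063684 = 0.76642.
⟨E⟩ = 37.894 meV, ⟨E²⟩ = 4178.4 meV².
C_V/k_B = (⟨E²⟩ − ⟨E⟩²)/(kT)² = (4178.4 − 1436.0)/14554 = 0.188.

0.188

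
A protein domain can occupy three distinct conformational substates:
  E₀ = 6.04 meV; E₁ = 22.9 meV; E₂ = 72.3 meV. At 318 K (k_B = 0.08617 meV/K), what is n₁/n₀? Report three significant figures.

k_BT = 0.08617 × 318 K = 27.402 meV.
n₁/n₀ = exp[−(E₁−E₀)/kT] = exp(−(16.86 meV)/(27.402 meV)) = exp(-0.61528) = 0.540.

0.540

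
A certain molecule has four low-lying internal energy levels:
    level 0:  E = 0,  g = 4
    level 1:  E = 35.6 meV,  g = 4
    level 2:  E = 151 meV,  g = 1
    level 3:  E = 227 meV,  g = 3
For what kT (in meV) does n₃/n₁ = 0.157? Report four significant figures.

122.4 meV

n₃/n₁ = (g₃/g₁) exp[−(E₃−E₁)/kT] = 0.157.
⇒ (E₃−E₁)/kT = ln((3/4)/0.157) = ln(4.77707) = 1.56383.
kT = 191.4 meV / 1.56383 = 122.4 meV.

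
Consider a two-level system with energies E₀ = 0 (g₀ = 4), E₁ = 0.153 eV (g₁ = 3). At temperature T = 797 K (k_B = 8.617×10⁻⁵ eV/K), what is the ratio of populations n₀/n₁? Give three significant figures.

12.4

k_BT = 8.617×10⁻⁵ × 797 K = 0.068677 eV.
n₀/n₁ = (g₀/g₁) exp[−(E₀−E₁)/kT] = (4/3) × exp(−(-0.153 eV)/(0.068677 eV)) = (4/3) × exp(2.2278) = 12.4.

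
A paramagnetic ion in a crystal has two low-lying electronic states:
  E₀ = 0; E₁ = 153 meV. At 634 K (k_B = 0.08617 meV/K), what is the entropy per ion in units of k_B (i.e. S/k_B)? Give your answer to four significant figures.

k_BT = 0.08617 × 634 K = 54.6318 meV.
Eᵢ/kT = 0, 2.80057.
Z = Σ e^(−Eᵢ/kT) = e^(−0) + e^(−2.80057) = 1.00000 + 0.0607754 = 1.06078.
⟨E⟩ = Σ EᵢPᵢ = 8.76585 meV.
S/k_B = ln Z + ⟨E⟩/kT = ln(1.06078) + 8.76585/54.6318 = 0.0590045 + 0.160453 = 0.2195.

0.2195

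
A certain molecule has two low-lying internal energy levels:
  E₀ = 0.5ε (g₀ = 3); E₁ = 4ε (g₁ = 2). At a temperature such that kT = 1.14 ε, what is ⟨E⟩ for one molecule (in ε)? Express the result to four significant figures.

Eᵢ/kT = 0.438596, 3.50877.
Z = Σ gᵢe^(−Eᵢ/kT) = 3·e^(−0.438596) + 2·e^(−3.50877) = 1.93482 + 0.0598674 = 1.99469.
⟨E⟩ = Σ Eᵢ gᵢe^(−Eᵢ/kT) / Z = (0.5·1.93482 + 4·0.0598674) / 1.99469 = 0.6050 ε.

0.6050 ε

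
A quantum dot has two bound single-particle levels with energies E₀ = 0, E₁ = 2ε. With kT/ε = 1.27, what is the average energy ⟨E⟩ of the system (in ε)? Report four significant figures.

0.3431 ε

Eᵢ/kT = 0, 1.57480.
Z = Σ e^(−Eᵢ/kT) = e^(−0) + e^(−1.57480) = 1.00000 + 0.207049 = 1.20705.
⟨E⟩ = Σ Eᵢ e^(−Eᵢ/kT) / Z = (0·1.00000 + 2·0.207049) / 1.20705 = 0.3431 ε.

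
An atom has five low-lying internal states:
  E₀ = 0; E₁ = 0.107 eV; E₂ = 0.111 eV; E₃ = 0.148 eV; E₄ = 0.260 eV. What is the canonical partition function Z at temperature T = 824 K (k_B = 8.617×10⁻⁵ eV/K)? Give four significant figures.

k_BT = 8.617×10⁻⁵ × 824 K = 0.0710041 eV.
Eᵢ/kT = 0, 1.50696, 1.56329, 2.08439, 3.66176.
Z = Σ e^(−Eᵢ/kT) = e^(−0) + e^(−1.50696) + e^(−1.56329) + e^(−2.08439) + e^(−3.66176) = 1.00000 + 0.221583 + 0.209446 + 0.124383 + 0.0256873 = 1.58110.

Z = 1.581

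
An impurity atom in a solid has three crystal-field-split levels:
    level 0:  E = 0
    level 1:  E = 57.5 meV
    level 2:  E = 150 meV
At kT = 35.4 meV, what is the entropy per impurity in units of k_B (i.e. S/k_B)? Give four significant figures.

Eᵢ/kT = 0, 1.62429, 4.23729.
Z = Σ e^(−Eᵢ/kT) = e^(−0) + e^(−1.62429) + e^(−4.23729) = 1.00000 + 0.197052 + 0.0144467 = 1.21150.
⟨E⟩ = Σ EᵢPᵢ = 11.1411 meV.
S/k_B = ln Z + ⟨E⟩/kT = ln(1.21150) + 11.1411/35.4 = 0.191859 + 0.314720 = 0.5066.

0.5066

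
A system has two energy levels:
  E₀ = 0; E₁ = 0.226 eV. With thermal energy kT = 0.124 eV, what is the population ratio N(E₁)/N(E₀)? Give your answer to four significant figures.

0.1616

n₁/n₀ = exp[−(E₁−E₀)/kT] = exp(−(0.226 eV)/(0.124 eV)) = exp(-1.82258) = 0.1616.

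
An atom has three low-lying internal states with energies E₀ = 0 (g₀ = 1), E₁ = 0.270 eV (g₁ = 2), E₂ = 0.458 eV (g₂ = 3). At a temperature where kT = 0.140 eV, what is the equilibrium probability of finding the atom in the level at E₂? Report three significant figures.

Eᵢ/kT = 0, 1.9286, 3.2714.
Z = Σ gᵢe^(−Eᵢ/kT) = 1·e^(−0) + 2·e^(−1.9286) + 3·e^(−3.2714) = 1.0000 + 0.29070 + 0.11386 = 1.4046.
P₂ = g₂ e^(−E₂/kT) / Z = 0.11386/1.4046 = 0.0811.

0.0811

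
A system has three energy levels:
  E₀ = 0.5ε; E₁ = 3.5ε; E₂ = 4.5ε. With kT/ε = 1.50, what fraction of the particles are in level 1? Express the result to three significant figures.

Eᵢ/kT = 0.33333, 2.3333, 3.0000.
Z = Σ e^(−Eᵢ/kT) = e^(−0.33333) + e^(−2.3333) + e^(−3.0000) = 0.71653 + 0.096975 + 0.049787 = 0.86329.
P₁ = e^(−E₁/kT) / Z = 0.096975/0.86329 = 0.112.

0.112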